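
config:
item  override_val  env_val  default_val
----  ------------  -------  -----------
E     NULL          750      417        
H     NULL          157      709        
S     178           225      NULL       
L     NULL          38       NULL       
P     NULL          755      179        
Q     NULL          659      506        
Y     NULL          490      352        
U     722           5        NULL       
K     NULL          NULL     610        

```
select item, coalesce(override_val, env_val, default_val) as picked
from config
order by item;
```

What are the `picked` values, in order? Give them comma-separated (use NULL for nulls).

item=E: override_val=NULL, env_val=750 → 750
item=H: override_val=NULL, env_val=157 → 157
item=K: override_val=NULL, env_val=NULL, default_val=610 → 610
item=L: override_val=NULL, env_val=38 → 38
item=P: override_val=NULL, env_val=755 → 755
item=Q: override_val=NULL, env_val=659 → 659
item=S: override_val=178 → 178
item=U: override_val=722 → 722
item=Y: override_val=NULL, env_val=490 → 490

750, 157, 610, 38, 755, 659, 178, 722, 490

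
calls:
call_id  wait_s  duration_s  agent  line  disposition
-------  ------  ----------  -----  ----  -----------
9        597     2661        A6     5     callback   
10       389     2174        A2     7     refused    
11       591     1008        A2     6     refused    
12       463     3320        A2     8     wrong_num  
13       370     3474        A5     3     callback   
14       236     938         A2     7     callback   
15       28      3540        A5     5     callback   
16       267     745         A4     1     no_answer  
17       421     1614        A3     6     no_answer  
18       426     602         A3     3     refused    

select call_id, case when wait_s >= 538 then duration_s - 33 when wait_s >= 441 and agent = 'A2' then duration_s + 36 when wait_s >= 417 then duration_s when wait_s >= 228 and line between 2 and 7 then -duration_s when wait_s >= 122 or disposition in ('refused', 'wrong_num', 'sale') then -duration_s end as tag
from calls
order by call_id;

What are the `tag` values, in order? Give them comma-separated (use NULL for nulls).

call_id=9: wait_s >= 538 → 2628
call_id=10: wait_s >= 228 and line between 2 and 7 → -2174
call_id=11: wait_s >= 538 → 975
call_id=12: wait_s >= 441 and agent = 'A2' → 3356
call_id=13: wait_s >= 228 and line between 2 and 7 → -3474
call_id=14: wait_s >= 228 and line between 2 and 7 → -938
call_id=15: (no match → NULL) → NULL
call_id=16: wait_s >= 122 or disposition in ('refused', 'wrong_num', 'sale') → -745
call_id=17: wait_s >= 417 → 1614
call_id=18: wait_s >= 417 → 602

2628, -2174, 975, 3356, -3474, -938, NULL, -745, 1614, 602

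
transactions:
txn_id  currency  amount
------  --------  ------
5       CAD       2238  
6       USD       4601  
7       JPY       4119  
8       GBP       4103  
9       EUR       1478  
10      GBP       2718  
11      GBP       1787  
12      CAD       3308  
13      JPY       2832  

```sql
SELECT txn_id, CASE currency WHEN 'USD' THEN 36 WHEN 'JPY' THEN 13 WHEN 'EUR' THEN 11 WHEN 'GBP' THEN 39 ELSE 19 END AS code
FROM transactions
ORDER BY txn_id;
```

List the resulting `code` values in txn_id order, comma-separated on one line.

19, 36, 13, 39, 11, 39, 39, 19, 13

txn_id=5: ELSE → 19
txn_id=6: currency='USD' → 36
txn_id=7: currency='JPY' → 13
txn_id=8: currency='GBP' → 39
txn_id=9: currency='EUR' → 11
txn_id=10: currency='GBP' → 39
txn_id=11: currency='GBP' → 39
txn_id=12: ELSE → 19
txn_id=13: currency='JPY' → 13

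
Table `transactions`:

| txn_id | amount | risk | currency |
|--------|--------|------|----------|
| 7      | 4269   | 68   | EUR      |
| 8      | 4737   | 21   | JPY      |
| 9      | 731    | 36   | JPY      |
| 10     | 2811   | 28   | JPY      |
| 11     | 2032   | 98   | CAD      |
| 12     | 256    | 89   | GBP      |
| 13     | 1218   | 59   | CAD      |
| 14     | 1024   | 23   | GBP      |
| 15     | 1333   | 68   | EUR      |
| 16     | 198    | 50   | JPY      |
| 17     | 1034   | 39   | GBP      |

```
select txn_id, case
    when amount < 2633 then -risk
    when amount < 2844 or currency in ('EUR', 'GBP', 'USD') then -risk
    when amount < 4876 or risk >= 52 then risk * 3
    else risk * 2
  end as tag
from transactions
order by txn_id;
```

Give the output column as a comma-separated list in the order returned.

txn_id=7: amount < 2844 or currency in ('EUR', 'GBP', 'USD') → -68
txn_id=8: amount < 4876 or risk >= 52 → 63
txn_id=9: amount < 2633 → -36
txn_id=10: amount < 2844 or currency in ('EUR', 'GBP', 'USD') → -28
txn_id=11: amount < 2633 → -98
txn_id=12: amount < 2633 → -89
txn_id=13: amount < 2633 → -59
txn_id=14: amount < 2633 → -23
txn_id=15: amount < 2633 → -68
txn_id=16: amount < 2633 → -50
txn_id=17: amount < 2633 → -39

-68, 63, -36, -28, -98, -89, -59, -23, -68, -50, -39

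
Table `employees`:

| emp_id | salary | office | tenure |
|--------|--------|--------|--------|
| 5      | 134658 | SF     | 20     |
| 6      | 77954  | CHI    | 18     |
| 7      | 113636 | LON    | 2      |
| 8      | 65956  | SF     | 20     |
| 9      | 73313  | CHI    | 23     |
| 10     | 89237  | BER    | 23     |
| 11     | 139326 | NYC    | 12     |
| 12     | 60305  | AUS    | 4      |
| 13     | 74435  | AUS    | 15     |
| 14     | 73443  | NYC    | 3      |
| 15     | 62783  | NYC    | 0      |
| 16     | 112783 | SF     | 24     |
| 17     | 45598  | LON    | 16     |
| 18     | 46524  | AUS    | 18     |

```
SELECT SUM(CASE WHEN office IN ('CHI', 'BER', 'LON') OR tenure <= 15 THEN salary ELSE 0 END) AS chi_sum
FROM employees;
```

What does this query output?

810030

emp_id=5: ✗
emp_id=6: ✓ → 77954
emp_id=7: ✓ → 113636
emp_id=8: ✗
emp_id=9: ✓ → 73313
emp_id=10: ✓ → 89237
emp_id=11: ✓ → 139326
emp_id=12: ✓ → 60305
emp_id=13: ✓ → 74435
emp_id=14: ✓ → 73443
emp_id=15: ✓ → 62783
emp_id=16: ✗
emp_id=17: ✓ → 45598
emp_id=18: ✗
chi_sum = 77954 + 113636 + 73313 + 89237 + 139326 + 60305 + 74435 + 73443 + 62783 + 45598 = 810030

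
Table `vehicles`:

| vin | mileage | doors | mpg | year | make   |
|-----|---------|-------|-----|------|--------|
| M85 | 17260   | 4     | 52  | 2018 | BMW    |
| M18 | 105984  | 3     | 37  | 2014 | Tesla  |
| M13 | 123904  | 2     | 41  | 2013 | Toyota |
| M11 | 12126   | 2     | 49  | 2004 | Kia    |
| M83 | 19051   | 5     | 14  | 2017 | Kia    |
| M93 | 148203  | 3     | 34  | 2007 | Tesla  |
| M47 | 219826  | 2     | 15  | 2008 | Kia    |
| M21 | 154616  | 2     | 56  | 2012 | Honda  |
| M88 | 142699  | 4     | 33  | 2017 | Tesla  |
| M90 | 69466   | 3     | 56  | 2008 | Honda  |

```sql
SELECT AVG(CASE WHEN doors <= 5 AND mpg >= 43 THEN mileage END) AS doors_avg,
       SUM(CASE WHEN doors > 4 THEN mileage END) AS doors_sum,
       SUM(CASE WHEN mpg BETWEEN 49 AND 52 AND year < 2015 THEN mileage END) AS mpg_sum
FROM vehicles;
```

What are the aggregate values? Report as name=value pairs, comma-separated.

[doors_avg: doors <= 5 AND mpg >= 43]
vin=M85: ✓ → 17260
vin=M18: ✗
vin=M13: ✗
vin=M11: ✓ → 12126
vin=M83: ✗
vin=M93: ✗
vin=M47: ✗
vin=M21: ✓ → 154616
vin=M88: ✗
vin=M90: ✓ → 69466
doors_avg = (17260 + 12126 + 154616 + 69466) / 4 = 63367
—
[doors_sum: doors > 4]
vin=M85: ✗
vin=M18: ✗
vin=M13: ✗
vin=M11: ✗
vin=M83: ✓ → 19051
vin=M93: ✗
vin=M47: ✗
vin=M21: ✗
vin=M88: ✗
vin=M90: ✗
doors_sum = 19051
—
[mpg_sum: mpg BETWEEN 49 AND 52 AND year < 2015]
vin=M85: ✗
vin=M18: ✗
vin=M13: ✗
vin=M11: ✓ → 12126
vin=M83: ✗
vin=M93: ✗
vin=M47: ✗
vin=M21: ✗
vin=M88: ✗
vin=M90: ✗
mpg_sum = 12126

doors_avg=63367, doors_sum=19051, mpg_sum=12126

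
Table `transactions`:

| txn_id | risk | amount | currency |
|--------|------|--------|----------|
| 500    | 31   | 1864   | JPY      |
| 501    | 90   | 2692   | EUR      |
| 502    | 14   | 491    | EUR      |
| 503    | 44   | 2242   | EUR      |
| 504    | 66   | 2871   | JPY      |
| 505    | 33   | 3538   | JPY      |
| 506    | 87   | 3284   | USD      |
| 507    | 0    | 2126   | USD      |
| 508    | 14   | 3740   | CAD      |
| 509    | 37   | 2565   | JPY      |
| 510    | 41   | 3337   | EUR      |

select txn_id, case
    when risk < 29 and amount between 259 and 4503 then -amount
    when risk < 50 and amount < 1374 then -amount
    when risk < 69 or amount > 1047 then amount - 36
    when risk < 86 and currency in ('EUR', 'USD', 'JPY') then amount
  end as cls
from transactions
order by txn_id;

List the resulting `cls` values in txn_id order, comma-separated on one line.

txn_id=500: risk < 69 or amount > 1047 → 1828
txn_id=501: risk < 69 or amount > 1047 → 2656
txn_id=502: risk < 29 and amount between 259 and 4503 → -491
txn_id=503: risk < 69 or amount > 1047 → 2206
txn_id=504: risk < 69 or amount > 1047 → 2835
txn_id=505: risk < 69 or amount > 1047 → 3502
txn_id=506: risk < 69 or amount > 1047 → 3248
txn_id=507: risk < 29 and amount between 259 and 4503 → -2126
txn_id=508: risk < 29 and amount between 259 and 4503 → -3740
txn_id=509: risk < 69 or amount > 1047 → 2529
txn_id=510: risk < 69 or amount > 1047 → 3301

1828, 2656, -491, 2206, 2835, 3502, 3248, -2126, -3740, 2529, 3301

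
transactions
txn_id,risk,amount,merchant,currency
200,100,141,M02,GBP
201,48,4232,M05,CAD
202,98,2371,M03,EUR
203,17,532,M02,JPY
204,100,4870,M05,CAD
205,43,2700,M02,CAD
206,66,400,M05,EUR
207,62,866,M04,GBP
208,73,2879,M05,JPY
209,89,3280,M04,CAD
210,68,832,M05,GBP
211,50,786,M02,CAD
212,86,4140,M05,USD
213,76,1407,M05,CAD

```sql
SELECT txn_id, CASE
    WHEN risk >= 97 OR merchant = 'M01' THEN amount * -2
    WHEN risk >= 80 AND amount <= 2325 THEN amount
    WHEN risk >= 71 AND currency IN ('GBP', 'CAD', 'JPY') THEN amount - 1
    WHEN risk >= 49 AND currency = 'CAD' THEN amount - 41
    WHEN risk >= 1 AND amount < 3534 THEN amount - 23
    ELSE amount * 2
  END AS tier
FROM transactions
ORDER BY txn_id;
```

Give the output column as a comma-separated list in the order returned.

txn_id=200: risk >= 97 OR merchant = 'M01' → -282
txn_id=201: ELSE → 8464
txn_id=202: risk >= 97 OR merchant = 'M01' → -4742
txn_id=203: risk >= 1 AND amount < 3534 → 509
txn_id=204: risk >= 97 OR merchant = 'M01' → -9740
txn_id=205: risk >= 1 AND amount < 3534 → 2677
txn_id=206: risk >= 1 AND amount < 3534 → 377
txn_id=207: risk >= 1 AND amount < 3534 → 843
txn_id=208: risk >= 71 AND currency IN ('GBP', 'CAD', 'JPY') → 2878
txn_id=209: risk >= 71 AND currency IN ('GBP', 'CAD', 'JPY') → 3279
txn_id=210: risk >= 1 AND amount < 3534 → 809
txn_id=211: risk >= 49 AND currency = 'CAD' → 745
txn_id=212: ELSE → 8280
txn_id=213: risk >= 71 AND currency IN ('GBP', 'CAD', 'JPY') → 1406

-282, 8464, -4742, 509, -9740, 2677, 377, 843, 2878, 3279, 809, 745, 8280, 1406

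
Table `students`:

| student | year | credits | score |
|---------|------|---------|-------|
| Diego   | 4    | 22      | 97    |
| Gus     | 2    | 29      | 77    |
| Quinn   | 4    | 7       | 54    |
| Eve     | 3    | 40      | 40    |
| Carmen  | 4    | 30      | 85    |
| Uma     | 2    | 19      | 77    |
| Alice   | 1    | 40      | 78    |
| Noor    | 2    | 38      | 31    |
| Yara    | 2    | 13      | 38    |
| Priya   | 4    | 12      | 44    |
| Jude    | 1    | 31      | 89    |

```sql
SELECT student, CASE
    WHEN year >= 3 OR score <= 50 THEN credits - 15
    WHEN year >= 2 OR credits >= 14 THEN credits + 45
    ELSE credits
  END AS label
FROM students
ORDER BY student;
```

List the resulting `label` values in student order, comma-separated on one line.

85, 15, 7, 25, 74, 76, 23, -3, -8, 64, -2

student=Alice: year >= 2 OR credits >= 14 → 85
student=Carmen: year >= 3 OR score <= 50 → 15
student=Diego: year >= 3 OR score <= 50 → 7
student=Eve: year >= 3 OR score <= 50 → 25
student=Gus: year >= 2 OR credits >= 14 → 74
student=Jude: year >= 2 OR credits >= 14 → 76
student=Noor: year >= 3 OR score <= 50 → 23
student=Priya: year >= 3 OR score <= 50 → -3
student=Quinn: year >= 3 OR score <= 50 → -8
student=Uma: year >= 2 OR credits >= 14 → 64
student=Yara: year >= 3 OR score <= 50 → -2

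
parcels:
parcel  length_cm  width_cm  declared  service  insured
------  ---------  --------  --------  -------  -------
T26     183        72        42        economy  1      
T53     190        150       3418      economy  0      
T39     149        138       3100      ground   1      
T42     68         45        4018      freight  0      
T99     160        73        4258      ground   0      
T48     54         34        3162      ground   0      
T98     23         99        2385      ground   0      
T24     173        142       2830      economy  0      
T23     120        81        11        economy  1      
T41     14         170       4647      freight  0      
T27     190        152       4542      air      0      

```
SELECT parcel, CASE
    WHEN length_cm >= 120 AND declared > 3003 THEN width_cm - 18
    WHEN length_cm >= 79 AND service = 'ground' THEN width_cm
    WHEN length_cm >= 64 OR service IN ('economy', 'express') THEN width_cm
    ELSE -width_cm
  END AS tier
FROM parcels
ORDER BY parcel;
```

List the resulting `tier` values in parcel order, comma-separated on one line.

parcel=T23: length_cm >= 64 OR service IN ('economy', 'express') → 81
parcel=T24: length_cm >= 64 OR service IN ('economy', 'express') → 142
parcel=T26: length_cm >= 64 OR service IN ('economy', 'express') → 72
parcel=T27: length_cm >= 120 AND declared > 3003 → 134
parcel=T39: length_cm >= 120 AND declared > 3003 → 120
parcel=T41: ELSE → -170
parcel=T42: length_cm >= 64 OR service IN ('economy', 'express') → 45
parcel=T48: ELSE → -34
parcel=T53: length_cm >= 120 AND declared > 3003 → 132
parcel=T98: ELSE → -99
parcel=T99: length_cm >= 120 AND declared > 3003 → 55

81, 142, 72, 134, 120, -170, 45, -34, 132, -99, 55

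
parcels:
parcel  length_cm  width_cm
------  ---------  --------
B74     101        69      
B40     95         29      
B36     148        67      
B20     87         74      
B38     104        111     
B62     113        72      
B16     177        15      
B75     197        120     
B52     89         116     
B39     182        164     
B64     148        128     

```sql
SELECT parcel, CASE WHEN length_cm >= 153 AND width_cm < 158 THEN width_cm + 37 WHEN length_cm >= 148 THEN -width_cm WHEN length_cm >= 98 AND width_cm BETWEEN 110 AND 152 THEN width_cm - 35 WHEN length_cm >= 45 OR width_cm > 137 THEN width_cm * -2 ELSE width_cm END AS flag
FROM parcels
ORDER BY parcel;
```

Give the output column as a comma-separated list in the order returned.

parcel=B16: length_cm >= 153 AND width_cm < 158 → 52
parcel=B20: length_cm >= 45 OR width_cm > 137 → -148
parcel=B36: length_cm >= 148 → -67
parcel=B38: length_cm >= 98 AND width_cm BETWEEN 110 AND 152 → 76
parcel=B39: length_cm >= 148 → -164
parcel=B40: length_cm >= 45 OR width_cm > 137 → -58
parcel=B52: length_cm >= 45 OR width_cm > 137 → -232
parcel=B62: length_cm >= 45 OR width_cm > 137 → -144
parcel=B64: length_cm >= 148 → -128
parcel=B74: length_cm >= 45 OR width_cm > 137 → -138
parcel=B75: length_cm >= 153 AND width_cm < 158 → 157

52, -148, -67, 76, -164, -58, -232, -144, -128, -138, 157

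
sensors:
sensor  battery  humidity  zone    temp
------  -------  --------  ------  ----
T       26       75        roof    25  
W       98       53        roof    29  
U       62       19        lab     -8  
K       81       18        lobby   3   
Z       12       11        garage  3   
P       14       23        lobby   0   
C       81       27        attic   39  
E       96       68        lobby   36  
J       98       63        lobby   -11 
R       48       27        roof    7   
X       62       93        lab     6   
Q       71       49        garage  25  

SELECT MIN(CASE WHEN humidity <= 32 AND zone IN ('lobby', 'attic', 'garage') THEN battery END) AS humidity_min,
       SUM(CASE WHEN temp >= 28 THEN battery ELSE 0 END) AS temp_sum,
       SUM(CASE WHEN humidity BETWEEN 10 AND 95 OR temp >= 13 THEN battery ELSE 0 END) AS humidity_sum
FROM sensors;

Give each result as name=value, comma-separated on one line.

[humidity_min: humidity <= 32 AND zone IN ('lobby', 'attic', 'garage')]
sensor=T: ✗
sensor=W: ✗
sensor=U: ✗
sensor=K: ✓ → 81
sensor=Z: ✓ → 12
sensor=P: ✓ → 14
sensor=C: ✓ → 81
sensor=E: ✗
sensor=J: ✗
sensor=R: ✗
sensor=X: ✗
sensor=Q: ✗
humidity_min = MIN(81, 12, 14, 81) = 12
—
[temp_sum: temp >= 28]
sensor=T: ✗
sensor=W: ✓ → 98
sensor=U: ✗
sensor=K: ✗
sensor=Z: ✗
sensor=P: ✗
sensor=C: ✓ → 81
sensor=E: ✓ → 96
sensor=J: ✗
sensor=R: ✗
sensor=X: ✗
sensor=Q: ✗
temp_sum = 98 + 81 + 96 = 275
—
[humidity_sum: humidity BETWEEN 10 AND 95 OR temp >= 13]
sensor=T: ✓ → 26
sensor=W: ✓ → 98
sensor=U: ✓ → 62
sensor=K: ✓ → 81
sensor=Z: ✓ → 12
sensor=P: ✓ → 14
sensor=C: ✓ → 81
sensor=E: ✓ → 96
sensor=J: ✓ → 98
sensor=R: ✓ → 48
sensor=X: ✓ → 62
sensor=Q: ✓ → 71
humidity_sum = 26 + 98 + 62 + 81 + 12 + 14 + 81 + 96 + 98 + 48 + 62 + 71 = 749

humidity_min=12, temp_sum=275, humidity_sum=749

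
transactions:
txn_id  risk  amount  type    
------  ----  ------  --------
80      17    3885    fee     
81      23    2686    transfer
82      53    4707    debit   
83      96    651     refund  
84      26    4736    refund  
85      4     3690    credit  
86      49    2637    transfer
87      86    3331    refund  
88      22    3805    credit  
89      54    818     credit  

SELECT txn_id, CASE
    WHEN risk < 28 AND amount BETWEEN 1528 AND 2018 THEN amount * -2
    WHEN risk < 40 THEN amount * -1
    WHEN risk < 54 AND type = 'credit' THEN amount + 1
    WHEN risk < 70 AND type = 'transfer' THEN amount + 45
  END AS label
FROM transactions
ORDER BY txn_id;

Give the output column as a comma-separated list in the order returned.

-3885, -2686, NULL, NULL, -4736, -3690, 2682, NULL, -3805, NULL

txn_id=80: risk < 40 → -3885
txn_id=81: risk < 40 → -2686
txn_id=82: (no match → NULL) → NULL
txn_id=83: (no match → NULL) → NULL
txn_id=84: risk < 40 → -4736
txn_id=85: risk < 40 → -3690
txn_id=86: risk < 70 AND type = 'transfer' → 2682
txn_id=87: (no match → NULL) → NULL
txn_id=88: risk < 40 → -3805
txn_id=89: (no match → NULL) → NULL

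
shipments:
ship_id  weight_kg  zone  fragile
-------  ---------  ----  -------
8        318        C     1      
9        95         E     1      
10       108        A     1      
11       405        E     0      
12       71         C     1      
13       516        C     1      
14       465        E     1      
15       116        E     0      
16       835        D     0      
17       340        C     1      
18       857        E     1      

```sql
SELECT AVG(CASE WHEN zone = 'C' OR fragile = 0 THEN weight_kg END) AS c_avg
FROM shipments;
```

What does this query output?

371.5714285714

ship_id=8: ✓ → 318
ship_id=9: ✗
ship_id=10: ✗
ship_id=11: ✓ → 405
ship_id=12: ✓ → 71
ship_id=13: ✓ → 516
ship_id=14: ✗
ship_id=15: ✓ → 116
ship_id=16: ✓ → 835
ship_id=17: ✓ → 340
ship_id=18: ✗
c_avg = (318 + 405 + 71 + 516 + 116 + 835 + 340) / 7 = 371.5714285714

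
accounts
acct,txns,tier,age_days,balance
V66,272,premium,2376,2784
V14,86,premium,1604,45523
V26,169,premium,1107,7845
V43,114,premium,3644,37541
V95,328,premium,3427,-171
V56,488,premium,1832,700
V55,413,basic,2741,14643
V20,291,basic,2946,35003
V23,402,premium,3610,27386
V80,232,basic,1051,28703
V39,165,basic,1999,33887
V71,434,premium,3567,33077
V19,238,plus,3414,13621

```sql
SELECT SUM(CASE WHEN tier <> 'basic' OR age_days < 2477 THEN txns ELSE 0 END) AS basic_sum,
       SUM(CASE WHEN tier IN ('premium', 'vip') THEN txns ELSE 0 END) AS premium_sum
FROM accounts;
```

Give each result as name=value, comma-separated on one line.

basic_sum=2928, premium_sum=2293

[basic_sum: tier <> 'basic' OR age_days < 2477]
acct=V66: ✓ → 272
acct=V14: ✓ → 86
acct=V26: ✓ → 169
acct=V43: ✓ → 114
acct=V95: ✓ → 328
acct=V56: ✓ → 488
acct=V55: ✗
acct=V20: ✗
acct=V23: ✓ → 402
acct=V80: ✓ → 232
acct=V39: ✓ → 165
acct=V71: ✓ → 434
acct=V19: ✓ → 238
basic_sum = 272 + 86 + 169 + 114 + 328 + 488 + 402 + 232 + 165 + 434 + 238 = 2928
—
[premium_sum: tier IN ('premium', 'vip')]
acct=V66: ✓ → 272
acct=V14: ✓ → 86
acct=V26: ✓ → 169
acct=V43: ✓ → 114
acct=V95: ✓ → 328
acct=V56: ✓ → 488
acct=V55: ✗
acct=V20: ✗
acct=V23: ✓ → 402
acct=V80: ✗
acct=V39: ✗
acct=V71: ✓ → 434
acct=V19: ✗
premium_sum = 272 + 86 + 169 + 114 + 328 + 488 + 402 + 434 = 2293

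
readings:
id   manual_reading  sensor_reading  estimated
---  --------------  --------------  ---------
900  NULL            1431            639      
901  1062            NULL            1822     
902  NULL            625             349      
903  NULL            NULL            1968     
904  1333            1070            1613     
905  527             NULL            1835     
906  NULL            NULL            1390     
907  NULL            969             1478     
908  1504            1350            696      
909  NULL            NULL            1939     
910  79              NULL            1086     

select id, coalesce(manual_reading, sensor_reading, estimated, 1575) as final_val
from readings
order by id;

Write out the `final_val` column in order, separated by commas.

1431, 1062, 625, 1968, 1333, 527, 1390, 969, 1504, 1939, 79

id=900: manual_reading=NULL, sensor_reading=1431 → 1431
id=901: manual_reading=1062 → 1062
id=902: manual_reading=NULL, sensor_reading=625 → 625
id=903: manual_reading=NULL, sensor_reading=NULL, estimated=1968 → 1968
id=904: manual_reading=1333 → 1333
id=905: manual_reading=527 → 527
id=906: manual_reading=NULL, sensor_reading=NULL, estimated=1390 → 1390
id=907: manual_reading=NULL, sensor_reading=969 → 969
id=908: manual_reading=1504 → 1504
id=909: manual_reading=NULL, sensor_reading=NULL, estimated=1939 → 1939
id=910: manual_reading=79 → 79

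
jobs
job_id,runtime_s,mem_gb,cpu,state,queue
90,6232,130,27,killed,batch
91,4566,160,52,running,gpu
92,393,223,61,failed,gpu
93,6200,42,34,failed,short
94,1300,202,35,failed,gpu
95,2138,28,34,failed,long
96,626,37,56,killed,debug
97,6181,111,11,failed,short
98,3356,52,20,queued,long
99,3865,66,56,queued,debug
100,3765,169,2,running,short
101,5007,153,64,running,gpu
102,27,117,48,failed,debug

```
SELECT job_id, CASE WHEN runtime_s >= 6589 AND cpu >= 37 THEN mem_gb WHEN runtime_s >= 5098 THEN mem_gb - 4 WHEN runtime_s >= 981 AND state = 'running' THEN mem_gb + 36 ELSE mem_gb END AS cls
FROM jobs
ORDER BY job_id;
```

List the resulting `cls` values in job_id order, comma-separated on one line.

126, 196, 223, 38, 202, 28, 37, 107, 52, 66, 205, 189, 117

job_id=90: runtime_s >= 5098 → 126
job_id=91: runtime_s >= 981 AND state = 'running' → 196
job_id=92: ELSE → 223
job_id=93: runtime_s >= 5098 → 38
job_id=94: ELSE → 202
job_id=95: ELSE → 28
job_id=96: ELSE → 37
job_id=97: runtime_s >= 5098 → 107
job_id=98: ELSE → 52
job_id=99: ELSE → 66
job_id=100: runtime_s >= 981 AND state = 'running' → 205
job_id=101: runtime_s >= 981 AND state = 'running' → 189
job_id=102: ELSE → 117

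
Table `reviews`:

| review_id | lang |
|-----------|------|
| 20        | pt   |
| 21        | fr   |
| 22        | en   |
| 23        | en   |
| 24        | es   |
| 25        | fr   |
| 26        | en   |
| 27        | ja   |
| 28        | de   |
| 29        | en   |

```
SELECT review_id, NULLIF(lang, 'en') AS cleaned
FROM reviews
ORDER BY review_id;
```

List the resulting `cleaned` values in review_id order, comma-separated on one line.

review_id=20: lang=pt vs en: differ → pt
review_id=21: lang=fr vs en: differ → fr
review_id=22: lang=en vs en: equal → NULL
review_id=23: lang=en vs en: equal → NULL
review_id=24: lang=es vs en: differ → es
review_id=25: lang=fr vs en: differ → fr
review_id=26: lang=en vs en: equal → NULL
review_id=27: lang=ja vs en: differ → ja
review_id=28: lang=de vs en: differ → de
review_id=29: lang=en vs en: equal → NULL

pt, fr, NULL, NULL, es, fr, NULL, ja, de, NULL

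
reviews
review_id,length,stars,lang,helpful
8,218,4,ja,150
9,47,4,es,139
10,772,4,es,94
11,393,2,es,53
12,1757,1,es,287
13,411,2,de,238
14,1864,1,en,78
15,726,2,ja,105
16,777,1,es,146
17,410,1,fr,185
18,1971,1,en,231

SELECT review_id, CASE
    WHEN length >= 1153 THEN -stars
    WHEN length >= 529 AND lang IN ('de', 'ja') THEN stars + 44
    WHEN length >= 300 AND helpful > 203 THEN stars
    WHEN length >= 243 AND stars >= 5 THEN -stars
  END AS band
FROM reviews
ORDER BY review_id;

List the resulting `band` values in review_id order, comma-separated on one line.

review_id=8: (no match → NULL) → NULL
review_id=9: (no match → NULL) → NULL
review_id=10: (no match → NULL) → NULL
review_id=11: (no match → NULL) → NULL
review_id=12: length >= 1153 → -1
review_id=13: length >= 300 AND helpful > 203 → 2
review_id=14: length >= 1153 → -1
review_id=15: length >= 529 AND lang IN ('de', 'ja') → 46
review_id=16: (no match → NULL) → NULL
review_id=17: (no match → NULL) → NULL
review_id=18: length >= 1153 → -1

NULL, NULL, NULL, NULL, -1, 2, -1, 46, NULL, NULL, -1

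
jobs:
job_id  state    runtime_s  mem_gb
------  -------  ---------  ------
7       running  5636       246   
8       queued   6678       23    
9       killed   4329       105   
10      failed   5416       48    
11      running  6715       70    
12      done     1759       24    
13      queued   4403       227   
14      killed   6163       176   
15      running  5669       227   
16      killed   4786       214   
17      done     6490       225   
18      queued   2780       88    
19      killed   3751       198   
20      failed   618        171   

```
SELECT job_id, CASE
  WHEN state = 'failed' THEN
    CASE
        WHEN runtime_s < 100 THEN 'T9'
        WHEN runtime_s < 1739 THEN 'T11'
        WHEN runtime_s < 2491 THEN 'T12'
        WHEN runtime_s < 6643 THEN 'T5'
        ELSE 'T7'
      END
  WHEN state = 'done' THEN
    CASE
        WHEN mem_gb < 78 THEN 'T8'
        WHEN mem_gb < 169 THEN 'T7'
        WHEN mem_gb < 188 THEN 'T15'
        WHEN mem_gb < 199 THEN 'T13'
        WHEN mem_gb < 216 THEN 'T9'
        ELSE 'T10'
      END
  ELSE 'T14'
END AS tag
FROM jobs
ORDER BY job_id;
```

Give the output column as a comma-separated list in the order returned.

T14, T14, T14, T5, T14, T8, T14, T14, T14, T14, T10, T14, T14, T11

job_id=7: state='running' → outer ELSE → T14
job_id=8: state='queued' → outer ELSE → T14
job_id=9: state='killed' → outer ELSE → T14
job_id=10: state='failed' → inner[runtime_s < 6643] → T5
job_id=11: state='running' → outer ELSE → T14
job_id=12: state='done' → inner[mem_gb < 78] → T8
job_id=13: state='queued' → outer ELSE → T14
job_id=14: state='killed' → outer ELSE → T14
job_id=15: state='running' → outer ELSE → T14
job_id=16: state='killed' → outer ELSE → T14
job_id=17: state='done' → inner[ELSE] → T10
job_id=18: state='queued' → outer ELSE → T14
job_id=19: state='killed' → outer ELSE → T14
job_id=20: state='failed' → inner[runtime_s < 1739] → T11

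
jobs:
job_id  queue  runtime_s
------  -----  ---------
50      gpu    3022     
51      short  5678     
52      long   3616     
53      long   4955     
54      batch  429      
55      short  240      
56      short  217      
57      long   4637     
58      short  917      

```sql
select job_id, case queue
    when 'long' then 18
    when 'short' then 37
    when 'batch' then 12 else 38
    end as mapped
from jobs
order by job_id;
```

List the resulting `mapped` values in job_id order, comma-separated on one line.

job_id=50: ELSE → 38
job_id=51: queue='short' → 37
job_id=52: queue='long' → 18
job_id=53: queue='long' → 18
job_id=54: queue='batch' → 12
job_id=55: queue='short' → 37
job_id=56: queue='short' → 37
job_id=57: queue='long' → 18
job_id=58: queue='short' → 37

38, 37, 18, 18, 12, 37, 37, 18, 37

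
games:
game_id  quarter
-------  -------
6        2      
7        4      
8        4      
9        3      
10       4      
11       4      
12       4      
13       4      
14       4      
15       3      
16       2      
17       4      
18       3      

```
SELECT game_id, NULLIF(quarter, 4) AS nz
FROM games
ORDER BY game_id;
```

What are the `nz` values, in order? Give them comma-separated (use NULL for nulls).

game_id=6: quarter=2 vs 4: differ → 2
game_id=7: quarter=4 vs 4: equal → NULL
game_id=8: quarter=4 vs 4: equal → NULL
game_id=9: quarter=3 vs 4: differ → 3
game_id=10: quarter=4 vs 4: equal → NULL
game_id=11: quarter=4 vs 4: equal → NULL
game_id=12: quarter=4 vs 4: equal → NULL
game_id=13: quarter=4 vs 4: equal → NULL
game_id=14: quarter=4 vs 4: equal → NULL
game_id=15: quarter=3 vs 4: differ → 3
game_id=16: quarter=2 vs 4: differ → 2
game_id=17: quarter=4 vs 4: equal → NULL
game_id=18: quarter=3 vs 4: differ → 3

2, NULL, NULL, 3, NULL, NULL, NULL, NULL, NULL, 3, 2, NULL, 3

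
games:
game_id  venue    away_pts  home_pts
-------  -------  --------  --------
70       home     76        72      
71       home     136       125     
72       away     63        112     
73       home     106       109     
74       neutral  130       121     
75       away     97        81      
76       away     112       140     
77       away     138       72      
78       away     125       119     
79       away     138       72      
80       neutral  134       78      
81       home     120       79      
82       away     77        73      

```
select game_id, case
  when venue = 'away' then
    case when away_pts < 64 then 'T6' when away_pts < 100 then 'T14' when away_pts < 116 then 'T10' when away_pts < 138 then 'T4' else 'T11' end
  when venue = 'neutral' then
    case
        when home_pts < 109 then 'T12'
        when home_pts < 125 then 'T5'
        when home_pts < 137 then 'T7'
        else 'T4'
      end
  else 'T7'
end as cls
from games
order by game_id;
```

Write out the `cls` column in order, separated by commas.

T7, T7, T6, T7, T5, T14, T10, T11, T4, T11, T12, T7, T14

game_id=70: venue='home' → outer ELSE → T7
game_id=71: venue='home' → outer ELSE → T7
game_id=72: venue='away' → inner[away_pts < 64] → T6
game_id=73: venue='home' → outer ELSE → T7
game_id=74: venue='neutral' → inner[home_pts < 125] → T5
game_id=75: venue='away' → inner[away_pts < 100] → T14
game_id=76: venue='away' → inner[away_pts < 116] → T10
game_id=77: venue='away' → inner[ELSE] → T11
game_id=78: venue='away' → inner[away_pts < 138] → T4
game_id=79: venue='away' → inner[ELSE] → T11
game_id=80: venue='neutral' → inner[home_pts < 109] → T12
game_id=81: venue='home' → outer ELSE → T7
game_id=82: venue='away' → inner[away_pts < 100] → T14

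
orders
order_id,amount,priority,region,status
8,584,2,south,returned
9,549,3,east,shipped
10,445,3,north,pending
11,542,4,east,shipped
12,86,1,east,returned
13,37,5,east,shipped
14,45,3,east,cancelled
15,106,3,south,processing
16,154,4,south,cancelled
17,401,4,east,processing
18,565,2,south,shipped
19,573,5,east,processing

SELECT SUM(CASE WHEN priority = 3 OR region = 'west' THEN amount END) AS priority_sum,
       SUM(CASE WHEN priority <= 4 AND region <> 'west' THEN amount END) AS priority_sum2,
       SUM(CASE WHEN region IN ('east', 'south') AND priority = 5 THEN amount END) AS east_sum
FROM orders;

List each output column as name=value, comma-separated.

[priority_sum: priority = 3 OR region = 'west']
order_id=8: ✗
order_id=9: ✓ → 549
order_id=10: ✓ → 445
order_id=11: ✗
order_id=12: ✗
order_id=13: ✗
order_id=14: ✓ → 45
order_id=15: ✓ → 106
order_id=16: ✗
order_id=17: ✗
order_id=18: ✗
order_id=19: ✗
priority_sum = 549 + 445 + 45 + 106 = 1145
—
[priority_sum2: priority <= 4 AND region <> 'west']
order_id=8: ✓ → 584
order_id=9: ✓ → 549
order_id=10: ✓ → 445
order_id=11: ✓ → 542
order_id=12: ✓ → 86
order_id=13: ✗
order_id=14: ✓ → 45
order_id=15: ✓ → 106
order_id=16: ✓ → 154
order_id=17: ✓ → 401
order_id=18: ✓ → 565
order_id=19: ✗
priority_sum2 = 584 + 549 + 445 + 542 + 86 + 45 + 106 + 154 + 401 + 565 = 3477
—
[east_sum: region IN ('east', 'south') AND priority = 5]
order_id=8: ✗
order_id=9: ✗
order_id=10: ✗
order_id=11: ✗
order_id=12: ✗
order_id=13: ✓ → 37
order_id=14: ✗
order_id=15: ✗
order_id=16: ✗
order_id=17: ✗
order_id=18: ✗
order_id=19: ✓ → 573
east_sum = 37 + 573 = 610

priority_sum=1145, priority_sum2=3477, east_sum=610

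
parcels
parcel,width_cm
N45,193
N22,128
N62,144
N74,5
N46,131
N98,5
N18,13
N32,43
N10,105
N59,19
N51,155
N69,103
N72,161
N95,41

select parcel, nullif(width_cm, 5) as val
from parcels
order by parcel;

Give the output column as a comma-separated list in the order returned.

parcel=N10: width_cm=105 vs 5: differ → 105
parcel=N18: width_cm=13 vs 5: differ → 13
parcel=N22: width_cm=128 vs 5: differ → 128
parcel=N32: width_cm=43 vs 5: differ → 43
parcel=N45: width_cm=193 vs 5: differ → 193
parcel=N46: width_cm=131 vs 5: differ → 131
parcel=N51: width_cm=155 vs 5: differ → 155
parcel=N59: width_cm=19 vs 5: differ → 19
parcel=N62: width_cm=144 vs 5: differ → 144
parcel=N69: width_cm=103 vs 5: differ → 103
parcel=N72: width_cm=161 vs 5: differ → 161
parcel=N74: width_cm=5 vs 5: equal → NULL
parcel=N95: width_cm=41 vs 5: differ → 41
parcel=N98: width_cm=5 vs 5: equal → NULL

105, 13, 128, 43, 193, 131, 155, 19, 144, 103, 161, NULL, 41, NULL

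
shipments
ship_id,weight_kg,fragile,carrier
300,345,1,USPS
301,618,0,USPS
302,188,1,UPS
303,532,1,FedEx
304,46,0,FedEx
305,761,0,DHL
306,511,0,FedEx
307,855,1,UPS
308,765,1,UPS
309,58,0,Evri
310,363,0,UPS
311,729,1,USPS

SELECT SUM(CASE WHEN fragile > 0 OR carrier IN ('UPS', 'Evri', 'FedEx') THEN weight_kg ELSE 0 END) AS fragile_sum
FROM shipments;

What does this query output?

4392

ship_id=300: ✓ → 345
ship_id=301: ✗
ship_id=302: ✓ → 188
ship_id=303: ✓ → 532
ship_id=304: ✓ → 46
ship_id=305: ✗
ship_id=306: ✓ → 511
ship_id=307: ✓ → 855
ship_id=308: ✓ → 765
ship_id=309: ✓ → 58
ship_id=310: ✓ → 363
ship_id=311: ✓ → 729
fragile_sum = 345 + 188 + 532 + 46 + 511 + 855 + 765 + 58 + 363 + 729 = 4392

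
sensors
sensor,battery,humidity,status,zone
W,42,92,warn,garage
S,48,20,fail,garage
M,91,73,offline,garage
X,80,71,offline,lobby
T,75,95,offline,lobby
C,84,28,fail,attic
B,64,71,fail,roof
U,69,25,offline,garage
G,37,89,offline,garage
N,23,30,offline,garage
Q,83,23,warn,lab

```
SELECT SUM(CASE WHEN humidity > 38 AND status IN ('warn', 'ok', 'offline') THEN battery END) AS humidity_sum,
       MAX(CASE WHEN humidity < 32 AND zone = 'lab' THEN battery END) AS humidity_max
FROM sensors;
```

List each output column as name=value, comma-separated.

[humidity_sum: humidity > 38 AND status IN ('warn', 'ok', 'offline')]
sensor=W: ✓ → 42
sensor=S: ✗
sensor=M: ✓ → 91
sensor=X: ✓ → 80
sensor=T: ✓ → 75
sensor=C: ✗
sensor=B: ✗
sensor=U: ✗
sensor=G: ✓ → 37
sensor=N: ✗
sensor=Q: ✗
humidity_sum = 42 + 91 + 80 + 75 + 37 = 325
—
[humidity_max: humidity < 32 AND zone = 'lab']
sensor=W: ✗
sensor=S: ✗
sensor=M: ✗
sensor=X: ✗
sensor=T: ✗
sensor=C: ✗
sensor=B: ✗
sensor=U: ✗
sensor=G: ✗
sensor=N: ✗
sensor=Q: ✓ → 83
humidity_max = MAX(83) = 83

humidity_sum=325, humidity_max=83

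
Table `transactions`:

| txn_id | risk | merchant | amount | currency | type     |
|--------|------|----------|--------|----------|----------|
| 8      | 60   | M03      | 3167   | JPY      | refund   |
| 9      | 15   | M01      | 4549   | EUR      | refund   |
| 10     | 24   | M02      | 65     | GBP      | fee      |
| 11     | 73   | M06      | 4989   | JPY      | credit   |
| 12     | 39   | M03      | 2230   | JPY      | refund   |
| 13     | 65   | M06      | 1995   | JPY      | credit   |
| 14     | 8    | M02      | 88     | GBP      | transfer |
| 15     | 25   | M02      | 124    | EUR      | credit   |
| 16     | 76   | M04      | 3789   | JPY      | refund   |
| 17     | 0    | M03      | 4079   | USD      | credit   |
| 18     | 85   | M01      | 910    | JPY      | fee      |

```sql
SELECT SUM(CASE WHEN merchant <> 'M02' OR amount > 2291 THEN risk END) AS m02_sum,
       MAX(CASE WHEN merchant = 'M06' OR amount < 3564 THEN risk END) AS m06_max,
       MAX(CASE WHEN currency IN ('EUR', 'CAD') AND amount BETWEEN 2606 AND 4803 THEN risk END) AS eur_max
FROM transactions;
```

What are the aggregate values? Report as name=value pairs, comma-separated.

[m02_sum: merchant <> 'M02' OR amount > 2291]
txn_id=8: ✓ → 60
txn_id=9: ✓ → 15
txn_id=10: ✗
txn_id=11: ✓ → 73
txn_id=12: ✓ → 39
txn_id=13: ✓ → 65
txn_id=14: ✗
txn_id=15: ✗
txn_id=16: ✓ → 76
txn_id=17: ✓ → 0
txn_id=18: ✓ → 85
m02_sum = 60 + 15 + 73 + 39 + 65 + 76 + 85 = 413
—
[m06_max: merchant = 'M06' OR amount < 3564]
txn_id=8: ✓ → 60
txn_id=9: ✗
txn_id=10: ✓ → 24
txn_id=11: ✓ → 73
txn_id=12: ✓ → 39
txn_id=13: ✓ → 65
txn_id=14: ✓ → 8
txn_id=15: ✓ → 25
txn_id=16: ✗
txn_id=17: ✗
txn_id=18: ✓ → 85
m06_max = MAX(60, 24, 73, 39, 65, 8, 25, 85) = 85
—
[eur_max: currency IN ('EUR', 'CAD') AND amount BETWEEN 2606 AND 4803]
txn_id=8: ✗
txn_id=9: ✓ → 15
txn_id=10: ✗
txn_id=11: ✗
txn_id=12: ✗
txn_id=13: ✗
txn_id=14: ✗
txn_id=15: ✗
txn_id=16: ✗
txn_id=17: ✗
txn_id=18: ✗
eur_max = MAX(15) = 15

m02_sum=413, m06_max=85, eur_max=15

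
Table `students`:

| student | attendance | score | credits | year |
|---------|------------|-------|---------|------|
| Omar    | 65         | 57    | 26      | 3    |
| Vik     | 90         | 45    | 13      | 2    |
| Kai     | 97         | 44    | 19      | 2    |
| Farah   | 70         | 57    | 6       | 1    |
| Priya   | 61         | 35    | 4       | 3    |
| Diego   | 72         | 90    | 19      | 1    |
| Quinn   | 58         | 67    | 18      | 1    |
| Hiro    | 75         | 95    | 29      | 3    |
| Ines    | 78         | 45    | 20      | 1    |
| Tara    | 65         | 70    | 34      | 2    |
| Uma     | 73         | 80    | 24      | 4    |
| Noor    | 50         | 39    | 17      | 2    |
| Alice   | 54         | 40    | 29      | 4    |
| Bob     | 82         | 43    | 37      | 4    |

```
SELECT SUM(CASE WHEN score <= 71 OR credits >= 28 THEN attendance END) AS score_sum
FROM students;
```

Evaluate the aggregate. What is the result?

student=Omar: ✓ → 65
student=Vik: ✓ → 90
student=Kai: ✓ → 97
student=Farah: ✓ → 70
student=Priya: ✓ → 61
student=Diego: ✗
student=Quinn: ✓ → 58
student=Hiro: ✓ → 75
student=Ines: ✓ → 78
student=Tara: ✓ → 65
student=Uma: ✗
student=Noor: ✓ → 50
student=Alice: ✓ → 54
student=Bob: ✓ → 82
score_sum = 65 + 90 + 97 + 70 + 61 + 58 + 75 + 78 + 65 + 50 + 54 + 82 = 845

845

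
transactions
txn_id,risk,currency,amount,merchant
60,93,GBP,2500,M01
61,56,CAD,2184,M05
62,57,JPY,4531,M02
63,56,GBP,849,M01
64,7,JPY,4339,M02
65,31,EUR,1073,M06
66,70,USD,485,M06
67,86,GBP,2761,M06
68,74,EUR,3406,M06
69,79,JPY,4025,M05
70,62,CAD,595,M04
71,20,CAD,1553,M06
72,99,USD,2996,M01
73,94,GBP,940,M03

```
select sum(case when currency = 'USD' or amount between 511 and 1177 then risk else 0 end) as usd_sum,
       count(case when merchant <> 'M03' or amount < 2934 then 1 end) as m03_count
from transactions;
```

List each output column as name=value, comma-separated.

[usd_sum: currency = 'USD' or amount between 511 and 1177]
txn_id=60: ✗
txn_id=61: ✗
txn_id=62: ✗
txn_id=63: ✓ → 56
txn_id=64: ✗
txn_id=65: ✓ → 31
txn_id=66: ✓ → 70
txn_id=67: ✗
txn_id=68: ✗
txn_id=69: ✗
txn_id=70: ✓ → 62
txn_id=71: ✗
txn_id=72: ✓ → 99
txn_id=73: ✓ → 94
usd_sum = 56 + 31 + 70 + 62 + 99 + 94 = 412
—
[m03_count: merchant <> 'M03' or amount < 2934]
txn_id=60: ✓ → 1
txn_id=61: ✓ → 1
txn_id=62: ✓ → 1
txn_id=63: ✓ → 1
txn_id=64: ✓ → 1
txn_id=65: ✓ → 1
txn_id=66: ✓ → 1
txn_id=67: ✓ → 1
txn_id=68: ✓ → 1
txn_id=69: ✓ → 1
txn_id=70: ✓ → 1
txn_id=71: ✓ → 1
txn_id=72: ✓ → 1
txn_id=73: ✓ → 1
m03_count = COUNT(1, 1, 1, 1, 1, 1, 1, 1, 1, 1, 1, 1, 1, 1) = 14

usd_sum=412, m03_count=14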